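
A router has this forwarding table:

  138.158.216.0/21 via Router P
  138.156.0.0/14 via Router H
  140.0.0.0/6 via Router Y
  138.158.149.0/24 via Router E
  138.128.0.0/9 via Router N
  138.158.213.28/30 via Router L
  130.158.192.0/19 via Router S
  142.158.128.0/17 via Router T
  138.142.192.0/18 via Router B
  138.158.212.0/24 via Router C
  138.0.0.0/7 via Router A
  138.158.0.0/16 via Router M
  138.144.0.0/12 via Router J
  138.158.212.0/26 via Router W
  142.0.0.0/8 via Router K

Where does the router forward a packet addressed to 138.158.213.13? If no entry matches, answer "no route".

Routes whose prefix contains 138.158.213.13:
  138.0.0.0/7 (138.0.0.0 - 139.255.255.255) -> Router A
  138.128.0.0/9 (138.128.0.0 - 138.255.255.255) -> Router N
  138.144.0.0/12 (138.144.0.0 - 138.159.255.255) -> Router J
  138.156.0.0/14 (138.156.0.0 - 138.159.255.255) -> Router H
  138.158.0.0/16 (138.158.0.0 - 138.158.255.255) -> Router M
More-specific entries that do NOT match:
  138.158.213.28/30 (138.158.213.28 - 138.158.213.31) does not contain 138.158.213.13
  138.158.212.0/26 (138.158.212.0 - 138.158.212.63) does not contain 138.158.213.13
  138.158.149.0/24 (138.158.149.0 - 138.158.149.255) does not contain 138.158.213.13
  138.158.212.0/24 (138.158.212.0 - 138.158.212.255) does not contain 138.158.213.13
  138.158.216.0/21 (138.158.216.0 - 138.158.223.255) does not contain 138.158.213.13
  130.158.192.0/19 (130.158.192.0 - 130.158.223.255) does not contain 138.158.213.13
  138.142.192.0/18 (138.142.192.0 - 138.142.255.255) does not contain 138.158.213.13
  142.158.128.0/17 (142.158.128.0 - 142.158.255.255) does not contain 138.158.213.13
Longest matching prefix is /16 -> next hop Router M.

Router M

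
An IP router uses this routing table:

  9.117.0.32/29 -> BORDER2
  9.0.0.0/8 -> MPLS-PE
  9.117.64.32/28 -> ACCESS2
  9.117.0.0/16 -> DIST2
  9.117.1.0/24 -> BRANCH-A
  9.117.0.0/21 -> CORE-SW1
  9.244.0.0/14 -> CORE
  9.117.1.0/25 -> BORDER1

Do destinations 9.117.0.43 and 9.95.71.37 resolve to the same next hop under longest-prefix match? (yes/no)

9.117.0.43: longest match 9.117.0.0/21 -> CORE-SW1
9.95.71.37: longest match 9.0.0.0/8 -> MPLS-PE

no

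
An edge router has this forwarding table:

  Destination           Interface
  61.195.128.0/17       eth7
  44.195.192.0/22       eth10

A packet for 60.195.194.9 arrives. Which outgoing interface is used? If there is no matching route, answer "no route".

No entry's prefix contains 60.195.194.9; there is no default route.

no route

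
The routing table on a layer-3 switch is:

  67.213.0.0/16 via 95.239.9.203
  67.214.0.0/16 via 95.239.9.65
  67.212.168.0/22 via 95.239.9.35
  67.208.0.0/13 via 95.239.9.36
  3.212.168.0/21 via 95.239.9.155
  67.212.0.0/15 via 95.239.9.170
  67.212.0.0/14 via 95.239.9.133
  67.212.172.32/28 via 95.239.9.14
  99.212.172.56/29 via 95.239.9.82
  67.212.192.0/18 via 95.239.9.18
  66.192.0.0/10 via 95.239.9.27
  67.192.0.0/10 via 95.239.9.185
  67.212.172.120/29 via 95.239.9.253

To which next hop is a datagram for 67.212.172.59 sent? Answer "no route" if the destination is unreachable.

Routes whose prefix contains 67.212.172.59:
  67.192.0.0/10 (67.192.0.0 - 67.255.255.255) -> 95.239.9.185
  67.208.0.0/13 (67.208.0.0 - 67.215.255.255) -> 95.239.9.36
  67.212.0.0/14 (67.212.0.0 - 67.215.255.255) -> 95.239.9.133
  67.212.0.0/15 (67.212.0.0 - 67.213.255.255) -> 95.239.9.170
More-specific entries that do NOT match:
  99.212.172.56/29 (99.212.172.56 - 99.212.172.63) does not contain 67.212.172.59
  67.212.172.120/29 (67.212.172.120 - 67.212.172.127) does not contain 67.212.172.59
  67.212.172.32/28 (67.212.172.32 - 67.212.172.47) does not contain 67.212.172.59
  67.212.168.0/22 (67.212.168.0 - 67.212.171.255) does not contain 67.212.172.59
  3.212.168.0/21 (3.212.168.0 - 3.212.175.255) does not contain 67.212.172.59
  67.212.192.0/18 (67.212.192.0 - 67.212.255.255) does not contain 67.212.172.59
  67.213.0.0/16 (67.213.0.0 - 67.213.255.255) does not contain 67.212.172.59
  67.214.0.0/16 (67.214.0.0 - 67.214.255.255) does not contain 67.212.172.59
Longest matching prefix is /15 -> next hop 95.239.9.170.

95.239.9.170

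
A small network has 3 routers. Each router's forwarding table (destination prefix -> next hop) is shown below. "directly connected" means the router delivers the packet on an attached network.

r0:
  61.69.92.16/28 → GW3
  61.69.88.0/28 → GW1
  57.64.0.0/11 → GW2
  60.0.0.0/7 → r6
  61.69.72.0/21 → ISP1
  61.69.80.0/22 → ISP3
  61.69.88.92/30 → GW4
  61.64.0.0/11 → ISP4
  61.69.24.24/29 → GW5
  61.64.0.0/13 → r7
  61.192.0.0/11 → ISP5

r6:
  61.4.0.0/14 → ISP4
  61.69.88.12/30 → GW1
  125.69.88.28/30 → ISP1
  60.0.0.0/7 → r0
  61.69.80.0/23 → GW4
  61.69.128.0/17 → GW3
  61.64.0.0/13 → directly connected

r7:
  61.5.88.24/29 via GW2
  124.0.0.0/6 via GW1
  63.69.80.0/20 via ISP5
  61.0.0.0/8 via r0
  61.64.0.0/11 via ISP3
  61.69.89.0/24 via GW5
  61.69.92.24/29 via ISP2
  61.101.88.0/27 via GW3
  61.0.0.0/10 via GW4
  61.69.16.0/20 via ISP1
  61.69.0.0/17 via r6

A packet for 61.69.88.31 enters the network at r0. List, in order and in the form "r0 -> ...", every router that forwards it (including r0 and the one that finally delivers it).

r0 -> r7 -> r6

At r0: longest match for 61.69.88.31 is 61.64.0.0/13 -> r7
At r7: longest match for 61.69.88.31 is 61.69.0.0/17 -> r6
At r6: longest match for 61.69.88.31 is 61.64.0.0/13 -> directly connected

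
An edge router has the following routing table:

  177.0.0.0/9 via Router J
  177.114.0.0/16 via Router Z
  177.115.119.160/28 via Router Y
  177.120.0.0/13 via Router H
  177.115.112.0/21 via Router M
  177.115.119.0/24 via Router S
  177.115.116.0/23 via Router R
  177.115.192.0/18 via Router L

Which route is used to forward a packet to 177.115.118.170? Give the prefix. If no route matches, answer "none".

Entries matching 177.115.118.170:
  177.0.0.0/9 (177.0.0.0 - 177.127.255.255)
  177.115.112.0/21 (177.115.112.0 - 177.115.119.255)
Most specific is 177.115.112.0/21.

177.115.112.0/21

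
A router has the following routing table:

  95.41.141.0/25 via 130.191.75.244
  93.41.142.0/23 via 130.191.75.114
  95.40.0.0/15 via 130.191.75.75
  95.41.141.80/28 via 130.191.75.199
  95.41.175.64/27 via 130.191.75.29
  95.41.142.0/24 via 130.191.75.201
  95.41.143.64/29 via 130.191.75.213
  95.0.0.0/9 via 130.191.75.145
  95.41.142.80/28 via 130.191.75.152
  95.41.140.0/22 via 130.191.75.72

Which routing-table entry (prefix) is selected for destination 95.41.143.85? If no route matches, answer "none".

95.41.140.0/22

Entries matching 95.41.143.85:
  95.0.0.0/9 (95.0.0.0 - 95.127.255.255)
  95.40.0.0/15 (95.40.0.0 - 95.41.255.255)
  95.41.140.0/22 (95.41.140.0 - 95.41.143.255)
Most specific is 95.41.140.0/22.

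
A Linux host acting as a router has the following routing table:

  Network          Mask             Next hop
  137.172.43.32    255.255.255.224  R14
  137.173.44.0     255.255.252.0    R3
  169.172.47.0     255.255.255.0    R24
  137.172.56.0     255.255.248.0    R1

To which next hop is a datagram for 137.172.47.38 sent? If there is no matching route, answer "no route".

no route

No entry's prefix contains 137.172.47.38; there is no default route.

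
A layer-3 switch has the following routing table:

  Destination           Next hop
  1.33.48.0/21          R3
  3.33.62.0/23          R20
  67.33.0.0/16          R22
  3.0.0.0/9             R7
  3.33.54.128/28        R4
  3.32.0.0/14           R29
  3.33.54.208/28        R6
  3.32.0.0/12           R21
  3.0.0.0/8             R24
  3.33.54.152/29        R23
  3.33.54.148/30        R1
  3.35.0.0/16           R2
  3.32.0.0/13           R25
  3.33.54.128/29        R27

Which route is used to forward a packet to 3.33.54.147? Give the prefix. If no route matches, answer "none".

Entries matching 3.33.54.147:
  3.0.0.0/8 (3.0.0.0 - 3.255.255.255)
  3.0.0.0/9 (3.0.0.0 - 3.127.255.255)
  3.32.0.0/12 (3.32.0.0 - 3.47.255.255)
  3.32.0.0/13 (3.32.0.0 - 3.39.255.255)
  3.32.0.0/14 (3.32.0.0 - 3.35.255.255)
Most specific is 3.32.0.0/14.

3.32.0.0/14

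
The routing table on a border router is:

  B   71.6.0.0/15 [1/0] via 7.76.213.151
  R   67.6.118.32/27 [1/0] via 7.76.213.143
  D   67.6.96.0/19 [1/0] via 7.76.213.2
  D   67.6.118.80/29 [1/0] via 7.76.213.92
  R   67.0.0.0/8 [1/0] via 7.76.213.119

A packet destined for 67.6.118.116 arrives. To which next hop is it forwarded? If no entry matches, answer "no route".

7.76.213.2

Routes whose prefix contains 67.6.118.116:
  67.0.0.0/8 (67.0.0.0 - 67.255.255.255) -> 7.76.213.119
  67.6.96.0/19 (67.6.96.0 - 67.6.127.255) -> 7.76.213.2
More-specific entries that do NOT match:
  67.6.118.80/29 (67.6.118.80 - 67.6.118.87) does not contain 67.6.118.116
  67.6.118.32/27 (67.6.118.32 - 67.6.118.63) does not contain 67.6.118.116
Longest matching prefix is /19 -> next hop 7.76.213.2.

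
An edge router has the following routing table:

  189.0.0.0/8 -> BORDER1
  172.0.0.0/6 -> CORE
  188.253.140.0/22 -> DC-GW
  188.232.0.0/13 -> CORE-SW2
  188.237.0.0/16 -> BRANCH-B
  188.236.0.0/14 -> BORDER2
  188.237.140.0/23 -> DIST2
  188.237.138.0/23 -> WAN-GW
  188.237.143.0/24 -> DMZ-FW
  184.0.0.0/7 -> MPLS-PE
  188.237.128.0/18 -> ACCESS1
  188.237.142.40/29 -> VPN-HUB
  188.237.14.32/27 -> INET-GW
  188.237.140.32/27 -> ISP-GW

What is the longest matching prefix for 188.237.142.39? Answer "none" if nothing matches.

Entries matching 188.237.142.39:
  188.232.0.0/13 (188.232.0.0 - 188.239.255.255)
  188.236.0.0/14 (188.236.0.0 - 188.239.255.255)
  188.237.0.0/16 (188.237.0.0 - 188.237.255.255)
  188.237.128.0/18 (188.237.128.0 - 188.237.191.255)
Most specific is 188.237.128.0/18.

188.237.128.0/18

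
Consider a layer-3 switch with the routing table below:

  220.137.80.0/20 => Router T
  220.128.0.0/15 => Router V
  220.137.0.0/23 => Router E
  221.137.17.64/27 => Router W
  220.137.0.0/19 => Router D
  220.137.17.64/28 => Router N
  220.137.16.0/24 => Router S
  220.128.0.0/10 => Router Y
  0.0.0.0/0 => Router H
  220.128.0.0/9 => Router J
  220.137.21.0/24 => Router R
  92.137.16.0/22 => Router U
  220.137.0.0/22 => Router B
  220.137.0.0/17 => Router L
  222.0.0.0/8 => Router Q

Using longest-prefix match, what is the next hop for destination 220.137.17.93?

Router D

Routes whose prefix contains 220.137.17.93:
  0.0.0.0/0 (default, matches everything) -> Router H
  220.128.0.0/9 (220.128.0.0 - 220.255.255.255) -> Router J
  220.128.0.0/10 (220.128.0.0 - 220.191.255.255) -> Router Y
  220.137.0.0/17 (220.137.0.0 - 220.137.127.255) -> Router L
  220.137.0.0/19 (220.137.0.0 - 220.137.31.255) -> Router D
More-specific entries that do NOT match:
  220.137.17.64/28 (220.137.17.64 - 220.137.17.79) does not contain 220.137.17.93
  221.137.17.64/27 (221.137.17.64 - 221.137.17.95) does not contain 220.137.17.93
  220.137.16.0/24 (220.137.16.0 - 220.137.16.255) does not contain 220.137.17.93
  220.137.21.0/24 (220.137.21.0 - 220.137.21.255) does not contain 220.137.17.93
  220.137.0.0/23 (220.137.0.0 - 220.137.1.255) does not contain 220.137.17.93
  92.137.16.0/22 (92.137.16.0 - 92.137.19.255) does not contain 220.137.17.93
  220.137.0.0/22 (220.137.0.0 - 220.137.3.255) does not contain 220.137.17.93
  220.137.80.0/20 (220.137.80.0 - 220.137.95.255) does not contain 220.137.17.93
Longest matching prefix is /19 -> next hop Router D.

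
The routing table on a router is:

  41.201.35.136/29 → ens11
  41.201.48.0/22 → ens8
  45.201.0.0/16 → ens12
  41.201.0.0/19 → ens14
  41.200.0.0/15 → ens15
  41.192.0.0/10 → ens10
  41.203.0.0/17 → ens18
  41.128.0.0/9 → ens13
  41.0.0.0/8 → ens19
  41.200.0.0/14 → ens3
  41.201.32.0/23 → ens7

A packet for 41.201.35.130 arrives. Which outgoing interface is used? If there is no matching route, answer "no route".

Routes whose prefix contains 41.201.35.130:
  41.0.0.0/8 (41.0.0.0 - 41.255.255.255) -> ens19
  41.128.0.0/9 (41.128.0.0 - 41.255.255.255) -> ens13
  41.192.0.0/10 (41.192.0.0 - 41.255.255.255) -> ens10
  41.200.0.0/14 (41.200.0.0 - 41.203.255.255) -> ens3
  41.200.0.0/15 (41.200.0.0 - 41.201.255.255) -> ens15
More-specific entries that do NOT match:
  41.201.35.136/29 (41.201.35.136 - 41.201.35.143) does not contain 41.201.35.130
  41.201.32.0/23 (41.201.32.0 - 41.201.33.255) does not contain 41.201.35.130
  41.201.48.0/22 (41.201.48.0 - 41.201.51.255) does not contain 41.201.35.130
  41.201.0.0/19 (41.201.0.0 - 41.201.31.255) does not contain 41.201.35.130
  41.203.0.0/17 (41.203.0.0 - 41.203.127.255) does not contain 41.201.35.130
  45.201.0.0/16 (45.201.0.0 - 45.201.255.255) does not contain 41.201.35.130
Longest matching prefix is /15 -> interface ens15.

ens15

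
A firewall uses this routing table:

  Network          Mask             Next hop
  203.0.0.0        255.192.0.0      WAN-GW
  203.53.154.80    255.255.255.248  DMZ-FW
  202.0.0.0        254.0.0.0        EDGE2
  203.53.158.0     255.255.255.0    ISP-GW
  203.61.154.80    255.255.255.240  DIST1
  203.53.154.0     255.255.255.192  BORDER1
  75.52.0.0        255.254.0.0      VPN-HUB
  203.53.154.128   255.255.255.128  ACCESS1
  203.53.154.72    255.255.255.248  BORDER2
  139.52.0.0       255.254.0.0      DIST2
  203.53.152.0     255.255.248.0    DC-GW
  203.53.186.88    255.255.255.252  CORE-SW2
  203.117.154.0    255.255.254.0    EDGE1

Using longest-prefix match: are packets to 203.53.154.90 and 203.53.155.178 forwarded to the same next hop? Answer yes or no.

yes

203.53.154.90: longest match 203.53.152.0/21 -> DC-GW
203.53.155.178: longest match 203.53.152.0/21 -> DC-GW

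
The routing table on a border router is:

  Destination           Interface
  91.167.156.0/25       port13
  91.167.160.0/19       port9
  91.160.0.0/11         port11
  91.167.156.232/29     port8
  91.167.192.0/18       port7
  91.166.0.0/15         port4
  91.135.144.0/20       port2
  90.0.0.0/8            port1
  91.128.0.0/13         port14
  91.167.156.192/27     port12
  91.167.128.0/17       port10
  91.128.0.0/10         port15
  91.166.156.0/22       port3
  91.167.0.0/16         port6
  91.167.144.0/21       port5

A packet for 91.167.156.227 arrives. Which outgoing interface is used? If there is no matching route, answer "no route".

port10

Routes whose prefix contains 91.167.156.227:
  91.128.0.0/10 (91.128.0.0 - 91.191.255.255) -> port15
  91.160.0.0/11 (91.160.0.0 - 91.191.255.255) -> port11
  91.166.0.0/15 (91.166.0.0 - 91.167.255.255) -> port4
  91.167.0.0/16 (91.167.0.0 - 91.167.255.255) -> port6
  91.167.128.0/17 (91.167.128.0 - 91.167.255.255) -> port10
More-specific entries that do NOT match:
  91.167.156.232/29 (91.167.156.232 - 91.167.156.239) does not contain 91.167.156.227
  91.167.156.192/27 (91.167.156.192 - 91.167.156.223) does not contain 91.167.156.227
  91.167.156.0/25 (91.167.156.0 - 91.167.156.127) does not contain 91.167.156.227
  91.166.156.0/22 (91.166.156.0 - 91.166.159.255) does not contain 91.167.156.227
  91.167.144.0/21 (91.167.144.0 - 91.167.151.255) does not contain 91.167.156.227
  91.135.144.0/20 (91.135.144.0 - 91.135.159.255) does not contain 91.167.156.227
  91.167.160.0/19 (91.167.160.0 - 91.167.191.255) does not contain 91.167.156.227
  91.167.192.0/18 (91.167.192.0 - 91.167.255.255) does not contain 91.167.156.227
Longest matching prefix is /17 -> interface port10.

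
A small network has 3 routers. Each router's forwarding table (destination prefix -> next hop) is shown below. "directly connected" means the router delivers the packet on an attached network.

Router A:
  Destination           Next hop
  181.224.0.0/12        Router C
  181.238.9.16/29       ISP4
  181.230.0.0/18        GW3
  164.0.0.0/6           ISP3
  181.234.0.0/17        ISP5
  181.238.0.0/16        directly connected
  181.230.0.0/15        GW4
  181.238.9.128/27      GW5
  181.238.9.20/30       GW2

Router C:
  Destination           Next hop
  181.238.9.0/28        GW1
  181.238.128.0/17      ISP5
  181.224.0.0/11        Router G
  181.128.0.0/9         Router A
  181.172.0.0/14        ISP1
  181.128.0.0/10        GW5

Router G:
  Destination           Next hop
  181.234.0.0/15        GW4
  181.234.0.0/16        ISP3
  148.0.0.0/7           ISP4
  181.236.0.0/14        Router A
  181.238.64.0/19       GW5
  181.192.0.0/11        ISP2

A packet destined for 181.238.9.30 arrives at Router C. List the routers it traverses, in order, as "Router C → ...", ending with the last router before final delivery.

Router C → Router G → Router A

At Router C: longest match for 181.238.9.30 is 181.224.0.0/11 -> Router G
At Router G: longest match for 181.238.9.30 is 181.236.0.0/14 -> Router A
At Router A: longest match for 181.238.9.30 is 181.238.0.0/16 -> directly connected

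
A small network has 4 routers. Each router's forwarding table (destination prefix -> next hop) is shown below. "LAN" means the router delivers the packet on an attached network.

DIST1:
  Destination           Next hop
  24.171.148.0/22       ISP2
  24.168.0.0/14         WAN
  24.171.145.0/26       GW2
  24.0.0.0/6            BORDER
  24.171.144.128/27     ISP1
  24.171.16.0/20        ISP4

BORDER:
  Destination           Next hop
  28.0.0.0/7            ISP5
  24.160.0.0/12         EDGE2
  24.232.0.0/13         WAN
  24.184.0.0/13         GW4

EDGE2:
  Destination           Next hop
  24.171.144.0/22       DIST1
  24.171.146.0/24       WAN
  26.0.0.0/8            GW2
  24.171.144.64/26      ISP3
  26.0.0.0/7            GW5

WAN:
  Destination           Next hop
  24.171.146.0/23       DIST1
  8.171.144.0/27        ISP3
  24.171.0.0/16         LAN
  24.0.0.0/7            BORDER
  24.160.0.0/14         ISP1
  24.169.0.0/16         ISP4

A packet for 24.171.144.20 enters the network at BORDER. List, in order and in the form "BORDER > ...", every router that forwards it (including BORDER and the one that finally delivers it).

At BORDER: longest match for 24.171.144.20 is 24.160.0.0/12 -> EDGE2
At EDGE2: longest match for 24.171.144.20 is 24.171.144.0/22 -> DIST1
At DIST1: longest match for 24.171.144.20 is 24.168.0.0/14 -> WAN
At WAN: longest match for 24.171.144.20 is 24.171.0.0/16 -> LAN

BORDER > EDGE2 > DIST1 > WAN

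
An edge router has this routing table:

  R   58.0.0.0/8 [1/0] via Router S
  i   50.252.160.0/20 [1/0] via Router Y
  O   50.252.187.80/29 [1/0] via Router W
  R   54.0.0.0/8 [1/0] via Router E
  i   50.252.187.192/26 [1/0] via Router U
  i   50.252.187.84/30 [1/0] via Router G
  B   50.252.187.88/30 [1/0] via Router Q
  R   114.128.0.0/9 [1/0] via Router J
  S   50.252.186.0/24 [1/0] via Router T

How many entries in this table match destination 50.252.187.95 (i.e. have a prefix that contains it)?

No listed prefix contains 50.252.187.95.
Total matching entries: 0.

0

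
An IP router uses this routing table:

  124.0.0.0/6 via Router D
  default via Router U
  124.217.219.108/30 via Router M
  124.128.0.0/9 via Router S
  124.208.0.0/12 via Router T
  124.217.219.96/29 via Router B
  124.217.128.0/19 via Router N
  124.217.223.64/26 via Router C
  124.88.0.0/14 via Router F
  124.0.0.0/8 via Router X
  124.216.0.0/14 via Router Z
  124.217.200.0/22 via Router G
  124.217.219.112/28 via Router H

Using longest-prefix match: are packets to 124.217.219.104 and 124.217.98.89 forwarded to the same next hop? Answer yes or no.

yes

124.217.219.104: longest match 124.216.0.0/14 -> Router Z
124.217.98.89: longest match 124.216.0.0/14 -> Router Z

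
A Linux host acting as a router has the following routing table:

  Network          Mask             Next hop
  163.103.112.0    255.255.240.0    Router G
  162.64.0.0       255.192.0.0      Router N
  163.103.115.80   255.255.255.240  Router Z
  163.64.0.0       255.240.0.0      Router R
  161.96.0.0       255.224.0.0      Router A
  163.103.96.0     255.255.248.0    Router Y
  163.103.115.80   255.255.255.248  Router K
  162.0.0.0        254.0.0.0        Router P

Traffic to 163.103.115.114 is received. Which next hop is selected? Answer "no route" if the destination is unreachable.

Routes whose prefix contains 163.103.115.114:
  162.0.0.0/7 (162.0.0.0 - 163.255.255.255) -> Router P
  163.103.112.0/20 (163.103.112.0 - 163.103.127.255) -> Router G
More-specific entries that do NOT match:
  163.103.115.80/29 (163.103.115.80 - 163.103.115.87) does not contain 163.103.115.114
  163.103.115.80/28 (163.103.115.80 - 163.103.115.95) does not contain 163.103.115.114
  163.103.96.0/21 (163.103.96.0 - 163.103.103.255) does not contain 163.103.115.114
Longest matching prefix is /20 -> next hop Router G.

Router G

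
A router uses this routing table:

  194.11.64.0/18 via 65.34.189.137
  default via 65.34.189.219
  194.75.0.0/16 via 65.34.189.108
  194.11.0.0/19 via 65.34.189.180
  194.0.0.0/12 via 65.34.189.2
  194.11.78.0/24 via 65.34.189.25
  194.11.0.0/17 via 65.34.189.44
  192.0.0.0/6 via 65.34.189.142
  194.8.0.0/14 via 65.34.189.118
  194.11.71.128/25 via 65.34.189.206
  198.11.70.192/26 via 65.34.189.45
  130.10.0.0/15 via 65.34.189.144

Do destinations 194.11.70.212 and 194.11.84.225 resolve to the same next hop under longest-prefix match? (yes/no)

194.11.70.212: longest match 194.11.64.0/18 -> 65.34.189.137
194.11.84.225: longest match 194.11.64.0/18 -> 65.34.189.137

yes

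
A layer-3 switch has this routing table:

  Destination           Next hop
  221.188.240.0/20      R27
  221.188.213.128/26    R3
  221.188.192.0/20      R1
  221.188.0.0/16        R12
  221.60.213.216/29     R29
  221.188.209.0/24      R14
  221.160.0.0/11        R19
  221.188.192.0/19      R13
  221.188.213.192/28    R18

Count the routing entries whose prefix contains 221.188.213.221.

Prefixes containing 221.188.213.221:
  221.160.0.0/11 (221.160.0.0 - 221.191.255.255)
  221.188.0.0/16 (221.188.0.0 - 221.188.255.255)
  221.188.192.0/19 (221.188.192.0 - 221.188.223.255)
Total matching entries: 3.

3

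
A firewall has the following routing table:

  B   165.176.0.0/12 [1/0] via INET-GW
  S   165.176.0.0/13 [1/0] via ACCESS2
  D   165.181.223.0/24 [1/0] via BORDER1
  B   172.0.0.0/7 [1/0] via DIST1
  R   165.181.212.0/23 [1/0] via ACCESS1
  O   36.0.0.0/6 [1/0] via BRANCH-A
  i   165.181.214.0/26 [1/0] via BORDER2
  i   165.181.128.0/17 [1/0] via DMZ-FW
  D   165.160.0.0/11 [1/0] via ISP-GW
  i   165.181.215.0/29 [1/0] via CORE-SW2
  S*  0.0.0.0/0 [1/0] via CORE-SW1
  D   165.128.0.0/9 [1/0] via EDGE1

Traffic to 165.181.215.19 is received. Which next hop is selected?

Routes whose prefix contains 165.181.215.19:
  0.0.0.0/0 (default, matches everything) -> CORE-SW1
  165.128.0.0/9 (165.128.0.0 - 165.255.255.255) -> EDGE1
  165.160.0.0/11 (165.160.0.0 - 165.191.255.255) -> ISP-GW
  165.176.0.0/12 (165.176.0.0 - 165.191.255.255) -> INET-GW
  165.176.0.0/13 (165.176.0.0 - 165.183.255.255) -> ACCESS2
  165.181.128.0/17 (165.181.128.0 - 165.181.255.255) -> DMZ-FW
More-specific entries that do NOT match:
  165.181.215.0/29 (165.181.215.0 - 165.181.215.7) does not contain 165.181.215.19
  165.181.214.0/26 (165.181.214.0 - 165.181.214.63) does not contain 165.181.215.19
  165.181.223.0/24 (165.181.223.0 - 165.181.223.255) does not contain 165.181.215.19
  165.181.212.0/23 (165.181.212.0 - 165.181.213.255) does not contain 165.181.215.19
Longest matching prefix is /17 -> next hop DMZ-FW.

DMZ-FW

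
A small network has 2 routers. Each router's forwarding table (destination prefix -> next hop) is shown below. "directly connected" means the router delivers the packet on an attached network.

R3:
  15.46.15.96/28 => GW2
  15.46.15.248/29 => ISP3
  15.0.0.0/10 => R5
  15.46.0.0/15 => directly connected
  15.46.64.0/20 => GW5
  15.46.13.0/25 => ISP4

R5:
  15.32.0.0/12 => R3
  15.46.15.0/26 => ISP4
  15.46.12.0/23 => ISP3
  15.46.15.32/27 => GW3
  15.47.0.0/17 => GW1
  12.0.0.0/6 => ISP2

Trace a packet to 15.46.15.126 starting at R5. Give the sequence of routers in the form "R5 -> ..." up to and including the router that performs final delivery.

At R5: longest match for 15.46.15.126 is 15.32.0.0/12 -> R3
At R3: longest match for 15.46.15.126 is 15.46.0.0/15 -> directly connected

R5 -> R3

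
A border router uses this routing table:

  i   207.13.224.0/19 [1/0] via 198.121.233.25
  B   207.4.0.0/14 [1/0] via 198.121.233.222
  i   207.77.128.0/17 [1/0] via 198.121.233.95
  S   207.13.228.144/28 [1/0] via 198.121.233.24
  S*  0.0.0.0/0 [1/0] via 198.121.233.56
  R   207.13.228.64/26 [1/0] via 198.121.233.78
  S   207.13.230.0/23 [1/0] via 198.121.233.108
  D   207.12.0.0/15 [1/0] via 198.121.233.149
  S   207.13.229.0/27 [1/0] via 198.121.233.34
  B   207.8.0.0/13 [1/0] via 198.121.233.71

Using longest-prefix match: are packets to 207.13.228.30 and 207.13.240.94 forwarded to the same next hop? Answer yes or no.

yes

207.13.228.30: longest match 207.13.224.0/19 -> 198.121.233.25
207.13.240.94: longest match 207.13.224.0/19 -> 198.121.233.25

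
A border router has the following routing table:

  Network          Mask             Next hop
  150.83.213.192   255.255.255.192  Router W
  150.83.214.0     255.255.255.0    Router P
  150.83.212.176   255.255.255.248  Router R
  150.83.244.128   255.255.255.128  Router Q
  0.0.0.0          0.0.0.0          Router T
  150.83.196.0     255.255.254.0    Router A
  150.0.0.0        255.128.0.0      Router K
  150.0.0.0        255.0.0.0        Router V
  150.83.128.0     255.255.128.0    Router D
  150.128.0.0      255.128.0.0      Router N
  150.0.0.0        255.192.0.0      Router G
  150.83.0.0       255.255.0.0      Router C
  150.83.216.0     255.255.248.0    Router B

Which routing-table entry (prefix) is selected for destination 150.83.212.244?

150.83.128.0/17

Entries matching 150.83.212.244:
  0.0.0.0/0 (default, matches everything)
  150.0.0.0/8 (150.0.0.0 - 150.255.255.255)
  150.0.0.0/9 (150.0.0.0 - 150.127.255.255)
  150.83.0.0/16 (150.83.0.0 - 150.83.255.255)
  150.83.128.0/17 (150.83.128.0 - 150.83.255.255)
Most specific is 150.83.128.0/17.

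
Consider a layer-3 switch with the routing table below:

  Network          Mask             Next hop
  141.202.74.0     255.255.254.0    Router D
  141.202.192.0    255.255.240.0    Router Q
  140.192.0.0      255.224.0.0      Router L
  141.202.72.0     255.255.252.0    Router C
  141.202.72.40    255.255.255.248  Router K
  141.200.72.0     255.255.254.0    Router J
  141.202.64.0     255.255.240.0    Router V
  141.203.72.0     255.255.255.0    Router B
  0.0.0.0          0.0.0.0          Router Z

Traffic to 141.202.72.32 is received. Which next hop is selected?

Routes whose prefix contains 141.202.72.32:
  0.0.0.0/0 (default, matches everything) -> Router Z
  141.202.64.0/20 (141.202.64.0 - 141.202.79.255) -> Router V
  141.202.72.0/22 (141.202.72.0 - 141.202.75.255) -> Router C
More-specific entries that do NOT match:
  141.202.72.40/29 (141.202.72.40 - 141.202.72.47) does not contain 141.202.72.32
  141.203.72.0/24 (141.203.72.0 - 141.203.72.255) does not contain 141.202.72.32
  141.202.74.0/23 (141.202.74.0 - 141.202.75.255) does not contain 141.202.72.32
  141.200.72.0/23 (141.200.72.0 - 141.200.73.255) does not contain 141.202.72.32
Longest matching prefix is /22 -> next hop Router C.

Router C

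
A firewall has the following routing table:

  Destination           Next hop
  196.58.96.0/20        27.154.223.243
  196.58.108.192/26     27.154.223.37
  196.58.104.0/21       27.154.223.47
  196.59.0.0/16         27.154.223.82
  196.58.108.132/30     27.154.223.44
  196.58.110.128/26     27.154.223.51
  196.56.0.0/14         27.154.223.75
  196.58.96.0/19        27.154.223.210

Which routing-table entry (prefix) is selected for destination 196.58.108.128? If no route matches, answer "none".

196.58.104.0/21

Entries matching 196.58.108.128:
  196.56.0.0/14 (196.56.0.0 - 196.59.255.255)
  196.58.96.0/19 (196.58.96.0 - 196.58.127.255)
  196.58.96.0/20 (196.58.96.0 - 196.58.111.255)
  196.58.104.0/21 (196.58.104.0 - 196.58.111.255)
Most specific is 196.58.104.0/21.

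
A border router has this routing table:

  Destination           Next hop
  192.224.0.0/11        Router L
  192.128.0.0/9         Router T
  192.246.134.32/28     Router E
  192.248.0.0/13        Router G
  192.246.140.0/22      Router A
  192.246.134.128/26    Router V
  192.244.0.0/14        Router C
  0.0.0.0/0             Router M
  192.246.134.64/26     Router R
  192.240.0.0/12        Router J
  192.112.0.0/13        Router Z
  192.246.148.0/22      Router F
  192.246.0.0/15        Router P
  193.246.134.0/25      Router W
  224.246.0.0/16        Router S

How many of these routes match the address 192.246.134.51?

Prefixes containing 192.246.134.51:
  0.0.0.0/0 (default, matches everything)
  192.128.0.0/9 (192.128.0.0 - 192.255.255.255)
  192.224.0.0/11 (192.224.0.0 - 192.255.255.255)
  192.240.0.0/12 (192.240.0.0 - 192.255.255.255)
  192.244.0.0/14 (192.244.0.0 - 192.247.255.255)
  192.246.0.0/15 (192.246.0.0 - 192.247.255.255)
Total matching entries: 6.

6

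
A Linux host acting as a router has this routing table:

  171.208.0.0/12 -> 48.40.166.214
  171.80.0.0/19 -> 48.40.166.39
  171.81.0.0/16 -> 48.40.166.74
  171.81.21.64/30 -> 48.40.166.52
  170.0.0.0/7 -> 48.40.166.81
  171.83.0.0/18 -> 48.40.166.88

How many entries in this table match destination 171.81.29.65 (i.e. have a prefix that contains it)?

Prefixes containing 171.81.29.65:
  170.0.0.0/7 (170.0.0.0 - 171.255.255.255)
  171.81.0.0/16 (171.81.0.0 - 171.81.255.255)
Total matching entries: 2.

2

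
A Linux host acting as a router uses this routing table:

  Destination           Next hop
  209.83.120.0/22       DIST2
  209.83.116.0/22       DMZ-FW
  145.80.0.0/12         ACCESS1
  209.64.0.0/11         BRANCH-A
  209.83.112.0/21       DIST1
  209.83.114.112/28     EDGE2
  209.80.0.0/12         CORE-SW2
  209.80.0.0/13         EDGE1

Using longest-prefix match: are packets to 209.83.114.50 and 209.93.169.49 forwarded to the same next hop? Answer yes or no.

209.83.114.50: longest match 209.83.112.0/21 -> DIST1
209.93.169.49: longest match 209.80.0.0/12 -> CORE-SW2

no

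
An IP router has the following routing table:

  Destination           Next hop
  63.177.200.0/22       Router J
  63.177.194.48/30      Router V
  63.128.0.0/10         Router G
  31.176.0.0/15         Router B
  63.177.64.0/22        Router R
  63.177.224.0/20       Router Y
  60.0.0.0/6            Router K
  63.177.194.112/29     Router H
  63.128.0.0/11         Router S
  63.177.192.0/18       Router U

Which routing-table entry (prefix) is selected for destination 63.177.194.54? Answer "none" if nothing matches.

63.177.192.0/18

Entries matching 63.177.194.54:
  60.0.0.0/6 (60.0.0.0 - 63.255.255.255)
  63.128.0.0/10 (63.128.0.0 - 63.191.255.255)
  63.177.192.0/18 (63.177.192.0 - 63.177.255.255)
Most specific is 63.177.192.0/18.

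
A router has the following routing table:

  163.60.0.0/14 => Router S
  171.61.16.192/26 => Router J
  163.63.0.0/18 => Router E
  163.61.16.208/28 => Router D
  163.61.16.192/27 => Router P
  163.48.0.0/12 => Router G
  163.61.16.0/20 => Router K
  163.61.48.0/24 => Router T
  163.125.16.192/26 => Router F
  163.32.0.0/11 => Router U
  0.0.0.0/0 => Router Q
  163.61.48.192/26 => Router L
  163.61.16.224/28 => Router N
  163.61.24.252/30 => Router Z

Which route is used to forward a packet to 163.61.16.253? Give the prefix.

163.61.16.0/20

Entries matching 163.61.16.253:
  0.0.0.0/0 (default, matches everything)
  163.32.0.0/11 (163.32.0.0 - 163.63.255.255)
  163.48.0.0/12 (163.48.0.0 - 163.63.255.255)
  163.60.0.0/14 (163.60.0.0 - 163.63.255.255)
  163.61.16.0/20 (163.61.16.0 - 163.61.31.255)
Most specific is 163.61.16.0/20.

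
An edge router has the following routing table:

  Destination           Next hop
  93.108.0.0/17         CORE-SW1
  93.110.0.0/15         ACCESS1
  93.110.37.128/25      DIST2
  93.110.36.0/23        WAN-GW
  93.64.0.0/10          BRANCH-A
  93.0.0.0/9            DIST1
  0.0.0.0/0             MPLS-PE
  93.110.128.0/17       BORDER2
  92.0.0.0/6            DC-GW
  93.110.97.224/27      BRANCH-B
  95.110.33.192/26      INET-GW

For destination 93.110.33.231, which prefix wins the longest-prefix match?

Entries matching 93.110.33.231:
  0.0.0.0/0 (default, matches everything)
  92.0.0.0/6 (92.0.0.0 - 95.255.255.255)
  93.0.0.0/9 (93.0.0.0 - 93.127.255.255)
  93.64.0.0/10 (93.64.0.0 - 93.127.255.255)
  93.110.0.0/15 (93.110.0.0 - 93.111.255.255)
Most specific is 93.110.0.0/15.

93.110.0.0/15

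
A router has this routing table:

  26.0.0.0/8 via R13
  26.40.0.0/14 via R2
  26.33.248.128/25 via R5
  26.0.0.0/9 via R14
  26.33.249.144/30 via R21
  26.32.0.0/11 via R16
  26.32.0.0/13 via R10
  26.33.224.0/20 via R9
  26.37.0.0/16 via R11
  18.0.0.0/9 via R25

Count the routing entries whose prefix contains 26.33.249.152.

Prefixes containing 26.33.249.152:
  26.0.0.0/8 (26.0.0.0 - 26.255.255.255)
  26.0.0.0/9 (26.0.0.0 - 26.127.255.255)
  26.32.0.0/11 (26.32.0.0 - 26.63.255.255)
  26.32.0.0/13 (26.32.0.0 - 26.39.255.255)
Total matching entries: 4.

4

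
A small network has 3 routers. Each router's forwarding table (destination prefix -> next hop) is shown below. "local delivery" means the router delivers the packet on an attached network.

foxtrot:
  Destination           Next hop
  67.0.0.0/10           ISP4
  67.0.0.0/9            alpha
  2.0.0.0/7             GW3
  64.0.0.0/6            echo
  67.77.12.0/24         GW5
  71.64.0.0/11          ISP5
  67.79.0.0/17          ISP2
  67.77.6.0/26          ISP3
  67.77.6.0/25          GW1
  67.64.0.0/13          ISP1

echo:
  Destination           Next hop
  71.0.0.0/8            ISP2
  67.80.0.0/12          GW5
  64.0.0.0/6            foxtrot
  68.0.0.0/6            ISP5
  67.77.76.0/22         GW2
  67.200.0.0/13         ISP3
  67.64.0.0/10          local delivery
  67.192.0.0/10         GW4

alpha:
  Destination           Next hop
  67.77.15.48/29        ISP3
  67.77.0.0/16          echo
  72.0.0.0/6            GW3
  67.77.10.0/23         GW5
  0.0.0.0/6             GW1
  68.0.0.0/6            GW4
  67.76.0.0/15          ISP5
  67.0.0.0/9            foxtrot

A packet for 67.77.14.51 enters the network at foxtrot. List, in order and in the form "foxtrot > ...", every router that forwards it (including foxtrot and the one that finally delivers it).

At foxtrot: longest match for 67.77.14.51 is 67.0.0.0/9 -> alpha
At alpha: longest match for 67.77.14.51 is 67.77.0.0/16 -> echo
At echo: longest match for 67.77.14.51 is 67.64.0.0/10 -> local delivery

foxtrot > alpha > echo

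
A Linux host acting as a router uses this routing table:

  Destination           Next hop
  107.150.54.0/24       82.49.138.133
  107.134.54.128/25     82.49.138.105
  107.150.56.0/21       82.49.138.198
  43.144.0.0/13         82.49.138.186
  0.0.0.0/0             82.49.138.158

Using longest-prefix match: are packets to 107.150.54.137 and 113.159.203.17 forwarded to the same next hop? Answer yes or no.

no

107.150.54.137: longest match 107.150.54.0/24 -> 82.49.138.133
113.159.203.17: longest match 0.0.0.0/0 -> 82.49.138.158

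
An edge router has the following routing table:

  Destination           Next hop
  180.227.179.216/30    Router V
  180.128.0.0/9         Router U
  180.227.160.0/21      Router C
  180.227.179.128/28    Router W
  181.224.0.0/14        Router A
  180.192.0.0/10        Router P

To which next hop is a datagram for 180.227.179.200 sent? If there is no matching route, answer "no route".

Routes whose prefix contains 180.227.179.200:
  180.128.0.0/9 (180.128.0.0 - 180.255.255.255) -> Router U
  180.192.0.0/10 (180.192.0.0 - 180.255.255.255) -> Router P
More-specific entries that do NOT match:
  180.227.179.216/30 (180.227.179.216 - 180.227.179.219) does not contain 180.227.179.200
  180.227.179.128/28 (180.227.179.128 - 180.227.179.143) does not contain 180.227.179.200
  180.227.160.0/21 (180.227.160.0 - 180.227.167.255) does not contain 180.227.179.200
  181.224.0.0/14 (181.224.0.0 - 181.227.255.255) does not contain 180.227.179.200
Longest matching prefix is /10 -> next hop Router P.

Router P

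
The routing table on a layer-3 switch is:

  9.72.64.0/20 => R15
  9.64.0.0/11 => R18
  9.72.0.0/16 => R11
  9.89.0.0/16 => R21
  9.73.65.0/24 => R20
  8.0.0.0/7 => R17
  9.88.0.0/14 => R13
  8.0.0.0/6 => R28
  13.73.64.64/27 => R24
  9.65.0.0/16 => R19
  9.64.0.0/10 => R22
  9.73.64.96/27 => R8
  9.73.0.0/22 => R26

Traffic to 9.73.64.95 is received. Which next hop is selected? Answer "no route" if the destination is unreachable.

Routes whose prefix contains 9.73.64.95:
  8.0.0.0/6 (8.0.0.0 - 11.255.255.255) -> R28
  8.0.0.0/7 (8.0.0.0 - 9.255.255.255) -> R17
  9.64.0.0/10 (9.64.0.0 - 9.127.255.255) -> R22
  9.64.0.0/11 (9.64.0.0 - 9.95.255.255) -> R18
More-specific entries that do NOT match:
  13.73.64.64/27 (13.73.64.64 - 13.73.64.95) does not contain 9.73.64.95
  9.73.64.96/27 (9.73.64.96 - 9.73.64.127) does not contain 9.73.64.95
  9.73.65.0/24 (9.73.65.0 - 9.73.65.255) does not contain 9.73.64.95
  9.73.0.0/22 (9.73.0.0 - 9.73.3.255) does not contain 9.73.64.95
  9.72.64.0/20 (9.72.64.0 - 9.72.79.255) does not contain 9.73.64.95
  9.72.0.0/16 (9.72.0.0 - 9.72.255.255) does not contain 9.73.64.95
  9.89.0.0/16 (9.89.0.0 - 9.89.255.255) does not contain 9.73.64.95
  9.65.0.0/16 (9.65.0.0 - 9.65.255.255) does not contain 9.73.64.95
  9.88.0.0/14 (9.88.0.0 - 9.91.255.255) does not contain 9.73.64.95
Longest matching prefix is /11 -> next hop R18.

R18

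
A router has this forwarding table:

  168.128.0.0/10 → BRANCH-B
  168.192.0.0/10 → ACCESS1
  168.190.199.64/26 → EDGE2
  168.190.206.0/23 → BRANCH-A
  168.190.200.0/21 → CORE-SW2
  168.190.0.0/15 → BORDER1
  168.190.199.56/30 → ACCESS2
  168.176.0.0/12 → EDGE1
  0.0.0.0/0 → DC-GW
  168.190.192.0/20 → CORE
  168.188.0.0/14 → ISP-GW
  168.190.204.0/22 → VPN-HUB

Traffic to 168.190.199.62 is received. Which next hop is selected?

CORE

Routes whose prefix contains 168.190.199.62:
  0.0.0.0/0 (default, matches everything) -> DC-GW
  168.128.0.0/10 (168.128.0.0 - 168.191.255.255) -> BRANCH-B
  168.176.0.0/12 (168.176.0.0 - 168.191.255.255) -> EDGE1
  168.188.0.0/14 (168.188.0.0 - 168.191.255.255) -> ISP-GW
  168.190.0.0/15 (168.190.0.0 - 168.191.255.255) -> BORDER1
  168.190.192.0/20 (168.190.192.0 - 168.190.207.255) -> CORE
More-specific entries that do NOT match:
  168.190.199.56/30 (168.190.199.56 - 168.190.199.59) does not contain 168.190.199.62
  168.190.199.64/26 (168.190.199.64 - 168.190.199.127) does not contain 168.190.199.62
  168.190.206.0/23 (168.190.206.0 - 168.190.207.255) does not contain 168.190.199.62
  168.190.204.0/22 (168.190.204.0 - 168.190.207.255) does not contain 168.190.199.62
  168.190.200.0/21 (168.190.200.0 - 168.190.207.255) does not contain 168.190.199.62
Longest matching prefix is /20 -> next hop CORE.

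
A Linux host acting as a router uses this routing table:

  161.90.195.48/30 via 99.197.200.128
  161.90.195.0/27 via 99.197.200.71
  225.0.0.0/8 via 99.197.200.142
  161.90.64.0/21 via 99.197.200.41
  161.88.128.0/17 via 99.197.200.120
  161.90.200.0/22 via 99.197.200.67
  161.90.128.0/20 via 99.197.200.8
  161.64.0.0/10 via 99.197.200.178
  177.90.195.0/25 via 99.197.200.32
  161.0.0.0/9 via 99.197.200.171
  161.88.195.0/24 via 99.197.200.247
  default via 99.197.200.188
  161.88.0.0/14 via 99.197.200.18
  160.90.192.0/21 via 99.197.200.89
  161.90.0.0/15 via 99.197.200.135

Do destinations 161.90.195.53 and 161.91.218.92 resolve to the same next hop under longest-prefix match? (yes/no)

161.90.195.53: longest match 161.90.0.0/15 -> 99.197.200.135
161.91.218.92: longest match 161.90.0.0/15 -> 99.197.200.135

yes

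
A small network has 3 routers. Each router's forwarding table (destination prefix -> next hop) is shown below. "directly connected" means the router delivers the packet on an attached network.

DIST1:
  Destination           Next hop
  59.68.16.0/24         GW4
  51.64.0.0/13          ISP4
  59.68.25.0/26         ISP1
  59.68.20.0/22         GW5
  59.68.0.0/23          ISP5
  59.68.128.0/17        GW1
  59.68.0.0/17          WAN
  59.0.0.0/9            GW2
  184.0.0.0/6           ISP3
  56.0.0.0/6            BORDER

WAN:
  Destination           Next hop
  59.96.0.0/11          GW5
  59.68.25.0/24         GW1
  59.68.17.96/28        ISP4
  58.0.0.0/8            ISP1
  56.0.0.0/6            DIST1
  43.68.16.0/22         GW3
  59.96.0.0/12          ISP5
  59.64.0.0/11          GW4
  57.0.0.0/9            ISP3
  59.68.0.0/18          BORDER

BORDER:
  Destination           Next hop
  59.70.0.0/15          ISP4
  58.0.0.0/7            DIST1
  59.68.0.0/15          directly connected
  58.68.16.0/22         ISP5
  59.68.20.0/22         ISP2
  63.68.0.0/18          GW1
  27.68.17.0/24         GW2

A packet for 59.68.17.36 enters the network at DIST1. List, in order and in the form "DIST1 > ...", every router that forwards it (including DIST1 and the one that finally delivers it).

DIST1 > WAN > BORDER

At DIST1: longest match for 59.68.17.36 is 59.68.0.0/17 -> WAN
At WAN: longest match for 59.68.17.36 is 59.68.0.0/18 -> BORDER
At BORDER: longest match for 59.68.17.36 is 59.68.0.0/15 -> directly connected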